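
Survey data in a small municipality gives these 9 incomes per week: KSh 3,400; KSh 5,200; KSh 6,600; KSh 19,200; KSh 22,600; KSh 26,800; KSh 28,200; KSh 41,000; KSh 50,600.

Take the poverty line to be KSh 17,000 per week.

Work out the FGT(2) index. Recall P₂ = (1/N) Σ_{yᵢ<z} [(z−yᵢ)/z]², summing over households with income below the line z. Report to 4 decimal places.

Below z: KSh 3,400, KSh 5,200, KSh 6,600 (q = 3 of N = 9).
Shortfall ratios: (17000−3400)/17000 = 0.8000; (17000−5200)/17000 = 0.6941; (17000−6600)/17000 = 0.6118.
Squared: 0.6400; 0.4818; 0.3743.
Sum = 1.496055; P₂ = 1.496055 / 9 = 0.1662.

0.1662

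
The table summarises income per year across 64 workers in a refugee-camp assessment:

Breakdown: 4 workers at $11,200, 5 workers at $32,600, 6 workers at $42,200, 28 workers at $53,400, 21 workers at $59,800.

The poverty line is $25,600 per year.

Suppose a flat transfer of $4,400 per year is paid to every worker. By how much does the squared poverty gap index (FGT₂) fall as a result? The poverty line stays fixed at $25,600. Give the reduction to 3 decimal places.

0.010

Before: below the line — 4×$11,200; squared poverty gap index (FGT₂) = 0.01978.
After the $4,400 transfer: below the line — 4×$15,600; squared poverty gap index (FGT₂) = 0.00954.
Reduction = 0.01978 − 0.00954 = 0.010.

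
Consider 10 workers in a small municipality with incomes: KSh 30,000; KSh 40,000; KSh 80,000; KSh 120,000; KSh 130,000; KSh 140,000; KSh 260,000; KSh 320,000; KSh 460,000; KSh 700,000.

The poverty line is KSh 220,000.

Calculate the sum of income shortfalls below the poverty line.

Below z: KSh 30,000, KSh 40,000, KSh 80,000, KSh 120,000, KSh 130,000, KSh 140,000 (q = 6 of N = 10).
Individual gaps: 220000−30000 = 190000; 220000−40000 = 180000; 220000−80000 = 140000; 220000−120000 = 100000; 220000−130000 = 90000; 220000−140000 = 80000.
Aggregate gap = KSh 780,000.

KSh 780,000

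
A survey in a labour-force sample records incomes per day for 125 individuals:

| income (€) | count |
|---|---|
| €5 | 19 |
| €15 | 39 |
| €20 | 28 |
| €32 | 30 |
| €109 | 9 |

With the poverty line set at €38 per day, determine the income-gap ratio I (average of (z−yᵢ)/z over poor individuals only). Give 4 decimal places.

Incomes under z: 19×€5, 39×€15, 28×€20, 30×€32 (q = 116 of N = 125).
Shortfall ratios (z−y)/z: 0.8684 (×19), 0.6053 (×39), 0.4737 (×28), 0.1579 (×30); sum = 58.105263.
I averages over the q = 116 poor units only: 58.105263 / 116 = 0.5009.

0.5009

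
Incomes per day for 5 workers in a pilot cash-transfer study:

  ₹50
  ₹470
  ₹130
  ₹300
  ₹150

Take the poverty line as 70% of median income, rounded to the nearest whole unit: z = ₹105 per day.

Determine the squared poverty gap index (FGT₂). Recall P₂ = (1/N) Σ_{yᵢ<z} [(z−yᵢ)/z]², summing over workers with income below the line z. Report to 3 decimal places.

0.055

Incomes under z: ₹50 (q = 1 of N = 5).
Shortfall ratios: (105−50)/105 = 0.5238.
Squared: 0.2744.
Sum = 0.274376; P₂ = 0.274376 / 5 = 0.055.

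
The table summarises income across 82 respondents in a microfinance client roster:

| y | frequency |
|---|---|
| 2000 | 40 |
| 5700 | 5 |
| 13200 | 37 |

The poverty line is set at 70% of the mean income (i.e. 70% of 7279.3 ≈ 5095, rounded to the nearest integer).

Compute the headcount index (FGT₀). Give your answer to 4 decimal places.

40 of the 82 respondents have income below 5095.
H = 40/82 = 0.4878.

0.4878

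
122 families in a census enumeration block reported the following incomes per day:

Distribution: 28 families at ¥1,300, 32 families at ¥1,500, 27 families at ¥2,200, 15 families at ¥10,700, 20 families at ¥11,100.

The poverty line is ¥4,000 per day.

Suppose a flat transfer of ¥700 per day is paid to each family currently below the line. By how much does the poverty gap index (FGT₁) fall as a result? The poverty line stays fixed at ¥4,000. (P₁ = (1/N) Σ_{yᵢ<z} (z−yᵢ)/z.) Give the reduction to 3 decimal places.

0.125

Before: below the line — 28×¥1,300, 32×¥1,500, 27×¥2,200; poverty gap index (FGT₁) = 0.41844.
After the ¥700 transfer: below the line — 28×¥2,000, 32×¥2,200, 27×¥2,900; poverty gap index (FGT₁) = 0.29365.
Reduction = 0.41844 − 0.29365 = 0.125.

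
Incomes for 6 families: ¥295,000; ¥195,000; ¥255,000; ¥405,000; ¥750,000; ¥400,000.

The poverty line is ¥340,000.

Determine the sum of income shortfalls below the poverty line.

¥275,000

Below z: ¥195,000, ¥255,000, ¥295,000 (q = 3 of N = 6).
Individual gaps: 340000−195000 = 145000; 340000−255000 = 85000; 340000−295000 = 45000.
Aggregate gap = ¥275,000.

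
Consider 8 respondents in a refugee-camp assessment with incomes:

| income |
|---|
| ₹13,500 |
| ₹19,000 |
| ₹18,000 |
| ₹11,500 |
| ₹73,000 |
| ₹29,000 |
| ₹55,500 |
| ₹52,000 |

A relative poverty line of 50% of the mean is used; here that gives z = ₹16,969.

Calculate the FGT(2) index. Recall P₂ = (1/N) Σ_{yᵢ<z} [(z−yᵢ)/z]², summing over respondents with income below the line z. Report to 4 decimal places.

Poor units: ₹11,500, ₹13,500 (q = 2 of N = 8).
Gap ratios (z−y)/z: (16969−11500)/16969 = 0.3223; (16969−13500)/16969 = 0.2044.
Squared: 0.1039; 0.0418.
Sum = 0.145665; P₂ = 0.145665 / 8 = 0.0182.

0.0182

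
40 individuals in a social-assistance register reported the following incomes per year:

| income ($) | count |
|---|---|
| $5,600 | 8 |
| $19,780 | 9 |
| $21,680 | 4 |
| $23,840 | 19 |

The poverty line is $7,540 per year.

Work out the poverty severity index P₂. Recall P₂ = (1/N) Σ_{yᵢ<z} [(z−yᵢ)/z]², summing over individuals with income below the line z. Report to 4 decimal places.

0.0132

Incomes under z: 8×$5,600 (q = 8 of N = 40).
Normalized shortfalls: (7540−5600)/7540 = 0.2573 (×8).
Squared: 0.0662 (×8).
Sum = 0.529603; P₂ = 0.529603 / 40 = 0.0132.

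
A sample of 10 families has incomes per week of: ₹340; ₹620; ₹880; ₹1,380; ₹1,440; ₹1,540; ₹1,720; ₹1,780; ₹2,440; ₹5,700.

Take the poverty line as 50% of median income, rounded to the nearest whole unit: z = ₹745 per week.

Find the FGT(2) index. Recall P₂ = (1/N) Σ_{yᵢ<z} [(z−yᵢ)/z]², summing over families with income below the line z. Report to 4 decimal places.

Below z: ₹340, ₹620 (q = 2 of N = 10).
Shortfall ratios: (745−340)/745 = 0.5436; (745−620)/745 = 0.1678.
Squared: 0.2955; 0.0282.
Sum = 0.323679; P₂ = 0.323679 / 10 = 0.0324.

0.0324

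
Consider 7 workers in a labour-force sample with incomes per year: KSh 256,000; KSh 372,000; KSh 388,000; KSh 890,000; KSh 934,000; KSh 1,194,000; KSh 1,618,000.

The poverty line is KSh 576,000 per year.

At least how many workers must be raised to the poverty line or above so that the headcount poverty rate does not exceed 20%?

2

3 of the 7 workers are poor, so H = 3/7 = 0.429.
A headcount ratio of at most 20% allows at most ⌊0.20 × 7⌋ = 1 poor workers.
So at least 3 − 1 = 2 must be lifted.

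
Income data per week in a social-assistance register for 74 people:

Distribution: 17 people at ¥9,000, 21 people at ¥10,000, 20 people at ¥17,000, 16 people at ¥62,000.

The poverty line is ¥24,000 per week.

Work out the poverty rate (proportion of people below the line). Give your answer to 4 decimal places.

58 of the 74 people have income below ¥24,000.
H = 58/74 = 0.7838.

0.7838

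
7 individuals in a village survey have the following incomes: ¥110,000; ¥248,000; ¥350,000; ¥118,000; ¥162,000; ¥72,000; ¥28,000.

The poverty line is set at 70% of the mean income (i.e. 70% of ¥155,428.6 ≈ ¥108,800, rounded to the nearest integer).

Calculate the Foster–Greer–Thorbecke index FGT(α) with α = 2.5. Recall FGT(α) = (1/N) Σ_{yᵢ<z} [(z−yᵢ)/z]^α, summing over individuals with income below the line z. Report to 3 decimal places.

Poor units: ¥28,000, ¥72,000 (q = 2 of N = 7).
Gap ratios (z−y)/z: (108800−28000)/108800 = 0.7426; (108800−72000)/108800 = 0.3382.
Raised to α = 2.5: 0.47529; 0.06653.
Sum = 0.541822; FGT(2.5) = 0.541822 / 7 = 0.077.

0.077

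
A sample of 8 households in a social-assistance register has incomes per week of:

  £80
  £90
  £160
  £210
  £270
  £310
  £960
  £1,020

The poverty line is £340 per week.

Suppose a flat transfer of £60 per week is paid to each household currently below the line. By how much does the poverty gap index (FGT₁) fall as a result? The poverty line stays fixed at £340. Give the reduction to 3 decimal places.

Before: below the line — £80, £90, £160, £210, £270, £310; poverty gap index (FGT₁) = 0.33824.
After the £60 transfer: below the line — £140, £150, £220, £270, £330; poverty gap index (FGT₁) = 0.21691.
Reduction = 0.33824 − 0.21691 = 0.121.

0.121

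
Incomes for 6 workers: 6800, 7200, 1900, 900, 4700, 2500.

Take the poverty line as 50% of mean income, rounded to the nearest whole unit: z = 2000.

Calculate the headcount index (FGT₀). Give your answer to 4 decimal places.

2 of the 6 workers have income below 2000.
H = 2/6 = 0.3333.

0.3333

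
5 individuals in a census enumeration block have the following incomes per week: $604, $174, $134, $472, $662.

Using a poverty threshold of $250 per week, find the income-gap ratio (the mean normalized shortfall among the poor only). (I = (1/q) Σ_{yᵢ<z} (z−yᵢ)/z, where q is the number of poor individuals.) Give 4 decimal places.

0.3840

Incomes under z: $134, $174 (q = 2 of N = 5).
Shortfall ratios (z−y)/z: 0.4640, 0.3040; sum = 0.768000.
I averages over the q = 2 poor units only: 0.768000 / 2 = 0.3840.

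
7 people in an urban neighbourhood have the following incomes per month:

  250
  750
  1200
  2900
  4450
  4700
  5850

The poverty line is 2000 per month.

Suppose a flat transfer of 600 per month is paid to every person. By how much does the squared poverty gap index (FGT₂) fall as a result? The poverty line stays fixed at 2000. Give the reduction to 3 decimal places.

Before: below the line — 250, 750, 1200; squared poverty gap index (FGT₂) = 0.18804.
After the 600 transfer: below the line — 850, 1350, 1800; squared poverty gap index (FGT₂) = 0.06375.
Reduction = 0.18804 − 0.06375 = 0.124.

0.124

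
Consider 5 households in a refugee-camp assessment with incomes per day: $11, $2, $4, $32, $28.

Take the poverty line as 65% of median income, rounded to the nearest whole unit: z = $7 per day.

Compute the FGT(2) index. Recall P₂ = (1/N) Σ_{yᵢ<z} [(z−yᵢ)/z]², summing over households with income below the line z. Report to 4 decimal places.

0.1388

Below z: $2, $4 (q = 2 of N = 5).
Shortfall ratios: (7−2)/7 = 0.7143; (7−4)/7 = 0.4286.
Squared: 0.5102; 0.1837.
Sum = 0.693878; P₂ = 0.693878 / 5 = 0.1388.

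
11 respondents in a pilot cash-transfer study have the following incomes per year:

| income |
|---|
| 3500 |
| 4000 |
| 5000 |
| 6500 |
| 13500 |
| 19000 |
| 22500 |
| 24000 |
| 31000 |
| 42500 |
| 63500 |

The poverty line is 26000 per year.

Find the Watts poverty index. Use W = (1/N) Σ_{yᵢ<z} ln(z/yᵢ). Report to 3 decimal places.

Below the line: 3500, 4000, 5000, 6500, 13500, 19000, 22500, 24000 (q = 8 of N = 11).
ln(z/y) terms: ln(26000/3500) = 2.0053; ln(26000/4000) = 1.8718; ln(26000/5000) = 1.6487; ln(26000/6500) = 1.3863; ln(26000/13500) = 0.6554; ln(26000/19000) = 0.3137; ln(26000/22500) = 0.1446; ln(26000/24000) = 0.0800.
W = 8.105777 / 11 = 0.737.

0.737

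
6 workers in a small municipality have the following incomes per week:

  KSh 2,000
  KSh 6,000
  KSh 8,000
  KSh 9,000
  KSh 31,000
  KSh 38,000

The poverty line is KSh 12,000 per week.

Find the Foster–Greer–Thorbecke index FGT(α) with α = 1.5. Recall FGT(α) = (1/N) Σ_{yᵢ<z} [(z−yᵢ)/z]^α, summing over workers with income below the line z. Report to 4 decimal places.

0.2386

Below z: KSh 2,000, KSh 6,000, KSh 8,000, KSh 9,000 (q = 4 of N = 6).
Relative gaps: (12000−2000)/12000 = 0.8333; (12000−6000)/12000 = 0.5000; (12000−8000)/12000 = 0.3333; (12000−9000)/12000 = 0.2500.
Raised to α = 1.5: 0.76073; 0.35355; 0.19245; 0.12500.
Sum = 1.431729; FGT(1.5) = 1.431729 / 6 = 0.2386.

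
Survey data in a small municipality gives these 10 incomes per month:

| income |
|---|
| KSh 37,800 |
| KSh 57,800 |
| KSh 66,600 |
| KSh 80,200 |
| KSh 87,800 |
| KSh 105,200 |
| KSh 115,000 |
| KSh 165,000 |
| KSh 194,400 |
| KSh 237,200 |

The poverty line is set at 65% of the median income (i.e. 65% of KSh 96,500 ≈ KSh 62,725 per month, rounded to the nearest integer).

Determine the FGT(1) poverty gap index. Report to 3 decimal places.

Below the line: KSh 37,800, KSh 57,800 (q = 2 of N = 10).
Normalized shortfalls: (62725−37800)/62725 = 0.3974; (62725−57800)/62725 = 0.0785.
Σ = 0.475887. Dividing by the full population N = 10 gives P₁ = 0.048.

0.048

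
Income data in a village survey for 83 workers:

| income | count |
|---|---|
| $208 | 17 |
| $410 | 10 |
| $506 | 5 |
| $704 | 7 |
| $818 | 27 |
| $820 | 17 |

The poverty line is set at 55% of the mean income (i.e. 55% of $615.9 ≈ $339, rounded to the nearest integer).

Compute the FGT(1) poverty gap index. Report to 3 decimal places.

Poor units: 17×$208 (q = 17 of N = 83).
Normalized shortfalls: (339−208)/339 = 0.3864 (×17).
Σ = 6.569322. Dividing by the full population N = 83 gives P₁ = 0.079.

0.079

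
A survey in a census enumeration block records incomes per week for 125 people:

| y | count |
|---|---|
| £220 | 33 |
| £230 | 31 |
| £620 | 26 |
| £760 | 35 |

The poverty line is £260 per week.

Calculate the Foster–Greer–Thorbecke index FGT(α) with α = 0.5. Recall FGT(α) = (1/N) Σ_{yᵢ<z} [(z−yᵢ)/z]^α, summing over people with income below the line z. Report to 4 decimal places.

Poor units: 33×£220, 31×£230 (q = 64 of N = 125).
Shortfall ratios: (260−220)/260 = 0.1538 (×33); (260−230)/260 = 0.1154 (×31).
Raised to α = 0.5: 0.39223 (×33); 0.33968 (×31).
Sum = 23.473841; FGT(0.5) = 23.473841 / 125 = 0.1878.

0.1878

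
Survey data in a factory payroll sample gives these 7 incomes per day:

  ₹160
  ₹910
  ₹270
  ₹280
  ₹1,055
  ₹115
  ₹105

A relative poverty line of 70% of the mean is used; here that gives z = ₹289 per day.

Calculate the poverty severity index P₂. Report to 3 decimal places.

Below z: ₹105, ₹115, ₹160, ₹270, ₹280 (q = 5 of N = 7).
Relative gaps: (289−105)/289 = 0.6367; (289−115)/289 = 0.6021; (289−160)/289 = 0.4464; (289−270)/289 = 0.0657; (289−280)/289 = 0.0311.
Squared: 0.4054; 0.3625; 0.1992; 0.0043; 0.0010.
Sum = 0.972390; P₂ = 0.972390 / 7 = 0.139.

0.139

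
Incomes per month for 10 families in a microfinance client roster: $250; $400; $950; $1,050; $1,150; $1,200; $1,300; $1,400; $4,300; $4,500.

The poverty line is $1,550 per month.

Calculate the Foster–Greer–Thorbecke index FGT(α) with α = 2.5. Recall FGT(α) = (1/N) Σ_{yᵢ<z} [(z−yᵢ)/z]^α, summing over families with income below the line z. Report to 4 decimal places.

0.1342

Below the line: $250, $400, $950, $1,050, $1,150, $1,200, $1,300, $1,400 (q = 8 of N = 10).
Relative gaps: (1550−250)/1550 = 0.8387; (1550−400)/1550 = 0.7419; (1550−950)/1550 = 0.3871; (1550−1050)/1550 = 0.3226; (1550−1150)/1550 = 0.2581; (1550−1200)/1550 = 0.2258; (1550−1300)/1550 = 0.1613; (1550−1400)/1550 = 0.0968.
Raised to α = 2.5: 0.64421; 0.47415; 0.09323; 0.05910; 0.03383; 0.02423; 0.01045; 0.00291.
Sum = 1.342114; FGT(2.5) = 1.342114 / 10 = 0.1342.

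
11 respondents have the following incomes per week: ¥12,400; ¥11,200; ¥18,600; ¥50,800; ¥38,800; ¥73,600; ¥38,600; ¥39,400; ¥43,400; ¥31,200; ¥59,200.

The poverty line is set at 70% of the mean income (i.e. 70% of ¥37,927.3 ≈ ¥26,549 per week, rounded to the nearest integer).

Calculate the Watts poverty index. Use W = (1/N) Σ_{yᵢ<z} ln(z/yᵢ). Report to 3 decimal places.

Poor units: ¥11,200, ¥12,400, ¥18,600 (q = 3 of N = 11).
Log gaps: ln(26549/11200) = 0.8631; ln(26549/12400) = 0.7613; ln(26549/18600) = 0.3558.
W = 1.980204 / 11 = 0.180.

0.180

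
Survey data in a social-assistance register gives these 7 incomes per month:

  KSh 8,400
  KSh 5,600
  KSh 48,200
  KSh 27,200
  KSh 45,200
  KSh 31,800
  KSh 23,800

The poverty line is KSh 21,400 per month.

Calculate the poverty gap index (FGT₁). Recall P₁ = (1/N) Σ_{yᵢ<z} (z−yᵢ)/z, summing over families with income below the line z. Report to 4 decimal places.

Below z: KSh 5,600, KSh 8,400 (q = 2 of N = 7).
Relative gaps: (21400−5600)/21400 = 0.7383; (21400−8400)/21400 = 0.6075.
Σ = 1.345794. Dividing by the full population N = 7 gives P₁ = 0.1923.

0.1923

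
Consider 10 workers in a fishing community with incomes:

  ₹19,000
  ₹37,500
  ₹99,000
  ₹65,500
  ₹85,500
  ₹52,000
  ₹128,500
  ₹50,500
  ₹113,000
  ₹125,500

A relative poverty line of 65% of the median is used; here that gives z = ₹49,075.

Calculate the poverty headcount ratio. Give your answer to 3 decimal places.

2 of the 10 workers have income below ₹49,075.
H = 2/10 = 0.200.

0.200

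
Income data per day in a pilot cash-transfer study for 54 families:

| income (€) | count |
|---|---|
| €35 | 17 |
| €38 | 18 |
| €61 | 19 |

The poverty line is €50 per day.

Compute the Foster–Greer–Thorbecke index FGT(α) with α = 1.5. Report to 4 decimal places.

Incomes under z: 17×€35, 18×€38 (q = 35 of N = 54).
Gap ratios (z−y)/z: (50−35)/50 = 0.3000 (×17); (50−38)/50 = 0.2400 (×18).
Raised to α = 1.5: 0.16432 (×17); 0.11758 (×18).
Sum = 4.909744; FGT(1.5) = 4.909744 / 54 = 0.0909.

0.0909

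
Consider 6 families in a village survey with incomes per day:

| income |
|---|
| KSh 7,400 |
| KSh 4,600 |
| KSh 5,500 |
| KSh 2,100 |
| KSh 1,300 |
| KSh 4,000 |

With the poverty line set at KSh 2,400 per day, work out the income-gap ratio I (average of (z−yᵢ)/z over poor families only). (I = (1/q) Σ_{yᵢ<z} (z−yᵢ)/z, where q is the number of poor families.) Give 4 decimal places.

Poor units: KSh 1,300, KSh 2,100 (q = 2 of N = 6).
Shortfall ratios (z−y)/z: 0.4583, 0.1250; sum = 0.583333.
The income-gap ratio divides by q (the poor only): 0.583333 / 2 = 0.2917.

0.2917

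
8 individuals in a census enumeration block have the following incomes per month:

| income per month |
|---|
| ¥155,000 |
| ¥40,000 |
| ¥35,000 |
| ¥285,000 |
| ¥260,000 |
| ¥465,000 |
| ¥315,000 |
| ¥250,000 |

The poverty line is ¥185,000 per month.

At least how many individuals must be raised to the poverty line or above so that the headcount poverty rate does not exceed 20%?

2

Currently q = 3 of N = 8 are below the line (H = 0.375).
A headcount ratio of at most 20% allows at most ⌊0.20 × 8⌋ = 1 poor individuals.
So at least 3 − 1 = 2 must be lifted.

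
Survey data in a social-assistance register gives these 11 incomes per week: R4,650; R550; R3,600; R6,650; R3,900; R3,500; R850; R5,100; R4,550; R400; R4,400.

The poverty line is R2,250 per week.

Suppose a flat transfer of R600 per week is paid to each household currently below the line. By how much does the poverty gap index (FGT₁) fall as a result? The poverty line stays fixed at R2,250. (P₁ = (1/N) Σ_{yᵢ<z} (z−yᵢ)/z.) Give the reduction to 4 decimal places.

0.0727

Before: below the line — R400, R550, R850; poverty gap index (FGT₁) = 0.200000.
After the R600 transfer: below the line — R1,000, R1,150, R1,450; poverty gap index (FGT₁) = 0.127273.
Reduction = 0.200000 − 0.127273 = 0.0727.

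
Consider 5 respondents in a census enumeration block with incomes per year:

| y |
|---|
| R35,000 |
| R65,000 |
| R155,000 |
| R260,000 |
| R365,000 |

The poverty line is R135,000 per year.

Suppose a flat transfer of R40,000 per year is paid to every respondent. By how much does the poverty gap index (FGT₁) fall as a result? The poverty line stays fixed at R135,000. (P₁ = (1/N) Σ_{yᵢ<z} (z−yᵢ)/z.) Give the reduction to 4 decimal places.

0.1185

Before: below the line — R35,000, R65,000; poverty gap index (FGT₁) = 0.251852.
After the R40,000 transfer: below the line — R75,000, R105,000; poverty gap index (FGT₁) = 0.133333.
Reduction = 0.251852 − 0.133333 = 0.1185.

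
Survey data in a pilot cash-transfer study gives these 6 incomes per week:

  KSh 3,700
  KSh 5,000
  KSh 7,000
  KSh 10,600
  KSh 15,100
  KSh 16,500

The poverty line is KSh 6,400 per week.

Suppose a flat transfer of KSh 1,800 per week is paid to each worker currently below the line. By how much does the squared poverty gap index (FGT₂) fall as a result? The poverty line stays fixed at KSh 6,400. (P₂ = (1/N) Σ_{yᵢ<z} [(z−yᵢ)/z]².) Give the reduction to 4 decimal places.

0.0343

Before: below the line — KSh 3,700, KSh 5,000; squared poverty gap index (FGT₂) = 0.037638.
After the KSh 1,800 transfer: below the line — KSh 5,500; squared poverty gap index (FGT₂) = 0.003296.
Reduction = 0.037638 − 0.003296 = 0.0343.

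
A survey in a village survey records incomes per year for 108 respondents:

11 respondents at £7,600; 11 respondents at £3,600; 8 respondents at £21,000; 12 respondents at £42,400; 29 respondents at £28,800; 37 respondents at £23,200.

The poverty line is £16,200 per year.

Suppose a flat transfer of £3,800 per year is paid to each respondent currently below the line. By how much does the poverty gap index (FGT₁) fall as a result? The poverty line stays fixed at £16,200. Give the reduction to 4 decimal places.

Before: below the line — 11×£3,600, 11×£7,600; poverty gap index (FGT₁) = 0.133288.
After the £3,800 transfer: below the line — 11×£7,400, 11×£11,400; poverty gap index (FGT₁) = 0.085505.
Reduction = 0.133288 − 0.085505 = 0.0478.

0.0478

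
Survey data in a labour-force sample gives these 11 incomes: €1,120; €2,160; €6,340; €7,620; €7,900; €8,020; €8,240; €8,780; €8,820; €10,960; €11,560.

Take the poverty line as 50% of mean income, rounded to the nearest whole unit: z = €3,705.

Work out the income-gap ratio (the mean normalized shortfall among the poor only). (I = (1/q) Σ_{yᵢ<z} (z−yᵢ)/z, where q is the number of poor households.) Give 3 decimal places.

0.557

Incomes under z: €1,120, €2,160 (q = 2 of N = 11).
Shortfall ratios (z−y)/z: 0.6977, 0.4170; sum = 1.114710.
I averages over the q = 2 poor units only: 1.114710 / 2 = 0.557.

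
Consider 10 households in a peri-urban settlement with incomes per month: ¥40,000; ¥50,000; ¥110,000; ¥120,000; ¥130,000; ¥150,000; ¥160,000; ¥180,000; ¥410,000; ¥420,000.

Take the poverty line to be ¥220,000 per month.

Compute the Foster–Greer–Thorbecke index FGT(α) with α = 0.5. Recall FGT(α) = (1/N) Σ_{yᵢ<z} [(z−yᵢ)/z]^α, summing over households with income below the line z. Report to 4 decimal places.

Below the line: ¥40,000, ¥50,000, ¥110,000, ¥120,000, ¥130,000, ¥150,000, ¥160,000, ¥180,000 (q = 8 of N = 10).
Relative gaps: (220000−40000)/220000 = 0.8182; (220000−50000)/220000 = 0.7727; (220000−110000)/220000 = 0.5000; (220000−120000)/220000 = 0.4545; (220000−130000)/220000 = 0.4091; (220000−150000)/220000 = 0.3182; (220000−160000)/220000 = 0.2727; (220000−180000)/220000 = 0.1818.
Raised to α = 0.5: 0.90453; 0.87905; 0.70711; 0.67420; 0.63960; 0.56408; 0.52223; 0.42640.
Sum = 5.317202; FGT(0.5) = 5.317202 / 10 = 0.5317.

0.5317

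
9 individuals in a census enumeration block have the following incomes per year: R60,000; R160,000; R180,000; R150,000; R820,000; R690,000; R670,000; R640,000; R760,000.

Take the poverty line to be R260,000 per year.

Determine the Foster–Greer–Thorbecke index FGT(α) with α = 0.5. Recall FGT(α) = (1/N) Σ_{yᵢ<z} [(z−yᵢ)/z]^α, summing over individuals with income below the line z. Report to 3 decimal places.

0.300

Poor units: R60,000, R150,000, R160,000, R180,000 (q = 4 of N = 9).
Relative gaps: (260000−60000)/260000 = 0.7692; (260000−150000)/260000 = 0.4231; (260000−160000)/260000 = 0.3846; (260000−180000)/260000 = 0.3077.
Raised to α = 0.5: 0.87706; 0.65044; 0.62017; 0.55470.
Sum = 2.702376; FGT(0.5) = 2.702376 / 9 = 0.300.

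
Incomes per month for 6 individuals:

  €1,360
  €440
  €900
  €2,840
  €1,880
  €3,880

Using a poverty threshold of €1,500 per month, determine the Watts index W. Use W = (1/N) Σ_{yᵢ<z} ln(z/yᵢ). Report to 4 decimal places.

0.3059

Poor units: €440, €900, €1,360 (q = 3 of N = 6).
ln(z/y) terms: ln(1500/440) = 1.2264; ln(1500/900) = 0.5108; ln(1500/1360) = 0.0980.
W = 1.835252 / 6 = 0.3059.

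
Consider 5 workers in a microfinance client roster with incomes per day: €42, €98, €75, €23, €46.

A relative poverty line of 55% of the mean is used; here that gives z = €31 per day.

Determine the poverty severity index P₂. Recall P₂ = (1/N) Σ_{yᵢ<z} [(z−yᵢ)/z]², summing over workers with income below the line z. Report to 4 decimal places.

0.0133

Below z: €23 (q = 1 of N = 5).
Relative gaps: (31−23)/31 = 0.2581.
Squared: 0.0666.
Sum = 0.066597; P₂ = 0.066597 / 5 = 0.0133.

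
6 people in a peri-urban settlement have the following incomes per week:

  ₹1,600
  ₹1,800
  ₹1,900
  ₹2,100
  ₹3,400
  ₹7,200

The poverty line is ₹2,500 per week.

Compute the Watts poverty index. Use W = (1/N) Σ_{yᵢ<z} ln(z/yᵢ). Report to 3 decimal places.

0.204

Below the line: ₹1,600, ₹1,800, ₹1,900, ₹2,100 (q = 4 of N = 6).
Log gaps: ln(2500/1600) = 0.4463; ln(2500/1800) = 0.3285; ln(2500/1900) = 0.2744; ln(2500/2100) = 0.1744.
W = 1.223581 / 6 = 0.204.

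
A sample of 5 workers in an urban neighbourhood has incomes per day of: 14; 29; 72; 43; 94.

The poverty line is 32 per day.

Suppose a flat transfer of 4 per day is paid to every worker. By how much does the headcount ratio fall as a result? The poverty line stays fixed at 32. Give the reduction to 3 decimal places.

0.200

Before: below the line — 14, 29; headcount ratio = 0.40000.
After the 4 transfer: below the line — 18; headcount ratio = 0.20000.
Reduction = 0.40000 − 0.20000 = 0.200.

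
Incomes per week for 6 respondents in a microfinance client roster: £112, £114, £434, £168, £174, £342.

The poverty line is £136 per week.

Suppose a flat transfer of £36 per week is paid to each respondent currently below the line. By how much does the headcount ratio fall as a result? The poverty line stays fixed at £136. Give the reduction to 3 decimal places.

Before: below the line — £112, £114; headcount ratio = 0.33333.
After the £36 transfer: below the line — none; headcount ratio = 0.00000.
Reduction = 0.33333 − 0.00000 = 0.333.

0.333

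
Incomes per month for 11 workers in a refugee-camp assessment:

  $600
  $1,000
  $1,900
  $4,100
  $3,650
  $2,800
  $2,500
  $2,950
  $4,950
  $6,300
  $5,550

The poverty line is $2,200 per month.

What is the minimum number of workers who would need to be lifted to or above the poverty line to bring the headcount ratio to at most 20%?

1

3 of the 11 workers are poor, so H = 3/11 = 0.273.
A headcount ratio of at most 20% allows at most ⌊0.20 × 11⌋ = 2 poor workers.
So at least 3 − 2 = 1 must be lifted.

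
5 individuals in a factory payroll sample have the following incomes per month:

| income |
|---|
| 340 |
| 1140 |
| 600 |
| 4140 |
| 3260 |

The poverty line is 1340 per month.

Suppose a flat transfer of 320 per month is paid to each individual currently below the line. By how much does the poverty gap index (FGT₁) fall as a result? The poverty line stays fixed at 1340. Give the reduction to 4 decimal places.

0.1254

Before: below the line — 340, 600, 1140; poverty gap index (FGT₁) = 0.289552.
After the 320 transfer: below the line — 660, 920; poverty gap index (FGT₁) = 0.164179.
Reduction = 0.289552 − 0.164179 = 0.1254.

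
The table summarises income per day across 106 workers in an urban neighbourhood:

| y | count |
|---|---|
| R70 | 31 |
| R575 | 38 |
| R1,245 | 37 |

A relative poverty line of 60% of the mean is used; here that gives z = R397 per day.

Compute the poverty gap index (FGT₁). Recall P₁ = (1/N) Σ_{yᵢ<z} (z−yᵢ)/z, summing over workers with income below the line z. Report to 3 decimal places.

Below z: 31×R70 (q = 31 of N = 106).
Gap ratios (z−y)/z: (397−70)/397 = 0.8237 (×31).
Sum of shortfalls = 25.534005; P₁ averages over all N: 25.534005 / 106 = 0.241.

0.241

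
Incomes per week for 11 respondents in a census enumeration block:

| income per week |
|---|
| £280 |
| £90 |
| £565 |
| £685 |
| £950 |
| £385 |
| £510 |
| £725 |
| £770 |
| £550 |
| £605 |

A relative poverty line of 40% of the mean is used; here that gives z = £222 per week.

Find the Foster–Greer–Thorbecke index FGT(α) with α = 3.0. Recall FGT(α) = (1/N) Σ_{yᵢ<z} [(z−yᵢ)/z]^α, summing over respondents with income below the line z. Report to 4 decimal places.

Poor units: £90 (q = 1 of N = 11).
Gap ratios (z−y)/z: (222−90)/222 = 0.5946.
Raised to α = 3.0: 0.21021.
Sum = 0.210215; FGT(3.0) = 0.210215 / 11 = 0.0191.

0.0191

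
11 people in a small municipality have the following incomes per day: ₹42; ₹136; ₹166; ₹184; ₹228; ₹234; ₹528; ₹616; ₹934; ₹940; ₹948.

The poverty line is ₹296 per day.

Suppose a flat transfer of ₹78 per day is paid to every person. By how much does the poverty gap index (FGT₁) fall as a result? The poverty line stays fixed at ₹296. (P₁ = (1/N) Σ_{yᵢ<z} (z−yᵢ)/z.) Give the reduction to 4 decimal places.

Before: below the line — ₹42, ₹136, ₹166, ₹184, ₹228, ₹234; poverty gap index (FGT₁) = 0.241400.
After the ₹78 transfer: below the line — ₹120, ₹214, ₹244, ₹262; poverty gap index (FGT₁) = 0.105651.
Reduction = 0.241400 − 0.105651 = 0.1357.

0.1357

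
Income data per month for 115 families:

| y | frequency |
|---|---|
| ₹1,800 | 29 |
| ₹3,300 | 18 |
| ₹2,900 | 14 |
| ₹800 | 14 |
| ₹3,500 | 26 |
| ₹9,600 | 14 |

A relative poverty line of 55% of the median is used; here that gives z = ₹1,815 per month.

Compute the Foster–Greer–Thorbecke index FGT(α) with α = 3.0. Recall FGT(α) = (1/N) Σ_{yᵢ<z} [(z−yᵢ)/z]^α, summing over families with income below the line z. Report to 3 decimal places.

0.021

Below the line: 14×₹800, 29×₹1,800 (q = 43 of N = 115).
Shortfall ratios: (1815−800)/1815 = 0.5592 (×14); (1815−1800)/1815 = 0.0083 (×29).
Raised to α = 3.0: 0.17489 (×14); 0.00000 (×29).
Sum = 2.448495; FGT(3.0) = 2.448495 / 115 = 0.021.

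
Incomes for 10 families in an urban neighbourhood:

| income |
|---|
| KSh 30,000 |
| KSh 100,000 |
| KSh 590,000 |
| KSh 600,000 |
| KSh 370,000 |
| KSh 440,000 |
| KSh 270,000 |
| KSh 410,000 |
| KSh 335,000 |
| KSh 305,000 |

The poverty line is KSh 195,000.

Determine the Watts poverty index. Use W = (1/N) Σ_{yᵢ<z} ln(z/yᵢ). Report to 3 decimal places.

Below z: KSh 30,000, KSh 100,000 (q = 2 of N = 10).
ln(z/y) terms: ln(195000/30000) = 1.8718; ln(195000/100000) = 0.6678.
W = 2.539632 / 10 = 0.254.

0.254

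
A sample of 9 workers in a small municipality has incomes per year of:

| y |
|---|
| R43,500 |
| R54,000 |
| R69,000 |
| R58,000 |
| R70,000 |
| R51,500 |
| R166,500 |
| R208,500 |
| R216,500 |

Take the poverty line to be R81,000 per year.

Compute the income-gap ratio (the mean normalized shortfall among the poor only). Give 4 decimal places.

Below the line: R43,500, R51,500, R54,000, R58,000, R69,000, R70,000 (q = 6 of N = 9).
Shortfall ratios (z−y)/z: 0.4630, 0.3642, 0.3333, 0.2840, 0.1481, 0.1358; sum = 1.728395.
The income-gap ratio divides by q (the poor only): 1.728395 / 6 = 0.2881.

0.2881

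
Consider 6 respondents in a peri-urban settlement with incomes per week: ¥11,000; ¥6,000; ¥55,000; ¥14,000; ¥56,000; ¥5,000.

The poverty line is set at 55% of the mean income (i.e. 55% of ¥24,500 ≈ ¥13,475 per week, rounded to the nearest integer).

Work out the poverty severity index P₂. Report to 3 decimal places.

0.123

Below z: ¥5,000, ¥6,000, ¥11,000 (q = 3 of N = 6).
Gap ratios (z−y)/z: (13475−5000)/13475 = 0.6289; (13475−6000)/13475 = 0.5547; (13475−11000)/13475 = 0.1837.
Squared: 0.3956; 0.3077; 0.0337.
Sum = 0.737031; P₂ = 0.737031 / 6 = 0.123.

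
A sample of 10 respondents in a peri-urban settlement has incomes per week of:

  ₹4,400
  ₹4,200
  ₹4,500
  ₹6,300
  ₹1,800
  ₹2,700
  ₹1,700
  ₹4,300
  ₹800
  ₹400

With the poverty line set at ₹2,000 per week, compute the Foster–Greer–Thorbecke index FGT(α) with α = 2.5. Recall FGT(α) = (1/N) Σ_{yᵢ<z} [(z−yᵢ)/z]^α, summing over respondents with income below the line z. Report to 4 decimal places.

Below the line: ₹400, ₹800, ₹1,700, ₹1,800 (q = 4 of N = 10).
Gap ratios (z−y)/z: (2000−400)/2000 = 0.8000; (2000−800)/2000 = 0.6000; (2000−1700)/2000 = 0.1500; (2000−1800)/2000 = 0.1000.
Raised to α = 2.5: 0.57243; 0.27885; 0.00871; 0.00316.
Sum = 0.863165; FGT(2.5) = 0.863165 / 10 = 0.0863.

0.0863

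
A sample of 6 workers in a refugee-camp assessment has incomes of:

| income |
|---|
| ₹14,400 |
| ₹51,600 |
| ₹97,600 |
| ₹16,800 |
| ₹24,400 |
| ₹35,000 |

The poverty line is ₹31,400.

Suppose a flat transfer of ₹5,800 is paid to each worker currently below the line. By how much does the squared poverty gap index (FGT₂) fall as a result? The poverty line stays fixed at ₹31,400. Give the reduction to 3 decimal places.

0.059

Before: below the line — ₹14,400, ₹16,800, ₹24,400; squared poverty gap index (FGT₂) = 0.09317.
After the ₹5,800 transfer: below the line — ₹20,200, ₹22,600, ₹30,200; squared poverty gap index (FGT₂) = 0.03454.
Reduction = 0.09317 − 0.03454 = 0.059.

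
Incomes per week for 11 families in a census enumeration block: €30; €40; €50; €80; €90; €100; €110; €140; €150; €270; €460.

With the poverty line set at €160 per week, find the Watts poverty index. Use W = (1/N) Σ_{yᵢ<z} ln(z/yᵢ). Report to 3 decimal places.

0.594

Below the line: €30, €40, €50, €80, €90, €100, €110, €140, €150 (q = 9 of N = 11).
ln(z/y) terms: ln(160/30) = 1.6740; ln(160/40) = 1.3863; ln(160/50) = 1.1632; ln(160/80) = 0.6931; ln(160/90) = 0.5754; ln(160/100) = 0.4700; ln(160/110) = 0.3747; ln(160/140) = 0.1335; ln(160/150) = 0.0645.
W = 6.534700 / 11 = 0.594.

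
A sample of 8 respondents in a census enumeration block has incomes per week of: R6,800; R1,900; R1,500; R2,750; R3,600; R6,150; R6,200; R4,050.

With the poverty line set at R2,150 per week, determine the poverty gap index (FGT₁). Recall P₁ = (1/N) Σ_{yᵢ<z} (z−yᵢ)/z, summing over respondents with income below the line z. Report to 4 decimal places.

0.0523

Incomes under z: R1,500, R1,900 (q = 2 of N = 8).
Relative gaps: (2150−1500)/2150 = 0.3023; (2150−1900)/2150 = 0.1163.
Σ = 0.418605. Dividing by the full population N = 8 gives P₁ = 0.0523.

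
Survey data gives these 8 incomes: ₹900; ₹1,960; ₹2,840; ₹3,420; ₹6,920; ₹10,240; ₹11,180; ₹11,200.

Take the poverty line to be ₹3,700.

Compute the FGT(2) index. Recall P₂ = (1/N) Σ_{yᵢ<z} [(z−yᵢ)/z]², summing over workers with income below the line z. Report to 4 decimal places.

Poor units: ₹900, ₹1,960, ₹2,840, ₹3,420 (q = 4 of N = 8).
Relative gaps: (3700−900)/3700 = 0.7568; (3700−1960)/3700 = 0.4703; (3700−2840)/3700 = 0.2324; (3700−3420)/3700 = 0.0757.
Squared: 0.5727; 0.2212; 0.0540; 0.0057.
Sum = 0.853587; P₂ = 0.853587 / 8 = 0.1067.

0.1067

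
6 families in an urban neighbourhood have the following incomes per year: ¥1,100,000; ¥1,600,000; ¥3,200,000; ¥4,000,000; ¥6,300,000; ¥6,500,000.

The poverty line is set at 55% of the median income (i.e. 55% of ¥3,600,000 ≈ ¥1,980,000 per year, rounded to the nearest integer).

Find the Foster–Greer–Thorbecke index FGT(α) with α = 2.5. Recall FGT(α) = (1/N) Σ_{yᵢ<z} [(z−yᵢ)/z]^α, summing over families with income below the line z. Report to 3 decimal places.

Below z: ¥1,100,000, ¥1,600,000 (q = 2 of N = 6).
Relative gaps: (1980000−1100000)/1980000 = 0.4444; (1980000−1600000)/1980000 = 0.1919.
Raised to α = 2.5: 0.13169; 0.01614.
Sum = 0.147823; FGT(2.5) = 0.147823 / 6 = 0.025.

0.025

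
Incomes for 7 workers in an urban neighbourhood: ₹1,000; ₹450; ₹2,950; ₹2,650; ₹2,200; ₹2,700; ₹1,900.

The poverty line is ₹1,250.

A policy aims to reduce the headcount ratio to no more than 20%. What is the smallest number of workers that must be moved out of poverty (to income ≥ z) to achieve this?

2 of the 7 workers are poor, so H = 2/7 = 0.286.
A headcount ratio of at most 20% allows at most ⌊0.20 × 7⌋ = 1 poor workers.
So at least 2 − 1 = 1 must be lifted.

1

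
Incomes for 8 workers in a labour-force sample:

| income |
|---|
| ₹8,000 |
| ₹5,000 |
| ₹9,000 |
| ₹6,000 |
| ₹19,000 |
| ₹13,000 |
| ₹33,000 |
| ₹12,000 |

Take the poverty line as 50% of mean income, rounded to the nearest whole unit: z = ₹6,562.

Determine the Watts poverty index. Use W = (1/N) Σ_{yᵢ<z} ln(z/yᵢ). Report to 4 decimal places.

0.0452

Incomes under z: ₹5,000, ₹6,000 (q = 2 of N = 8).
Log shortfalls: ln(6562/5000) = 0.2719; ln(6562/6000) = 0.0895.
W = 0.361393 / 8 = 0.0452.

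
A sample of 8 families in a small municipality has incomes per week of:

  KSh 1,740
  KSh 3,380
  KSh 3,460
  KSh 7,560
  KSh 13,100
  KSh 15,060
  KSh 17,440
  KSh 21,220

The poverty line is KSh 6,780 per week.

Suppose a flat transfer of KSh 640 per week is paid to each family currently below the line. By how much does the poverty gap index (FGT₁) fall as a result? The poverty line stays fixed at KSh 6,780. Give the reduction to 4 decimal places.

0.0354

Before: below the line — KSh 1,740, KSh 3,380, KSh 3,460; poverty gap index (FGT₁) = 0.216814.
After the KSh 640 transfer: below the line — KSh 2,380, KSh 4,020, KSh 4,100; poverty gap index (FGT₁) = 0.181416.
Reduction = 0.216814 − 0.181416 = 0.0354.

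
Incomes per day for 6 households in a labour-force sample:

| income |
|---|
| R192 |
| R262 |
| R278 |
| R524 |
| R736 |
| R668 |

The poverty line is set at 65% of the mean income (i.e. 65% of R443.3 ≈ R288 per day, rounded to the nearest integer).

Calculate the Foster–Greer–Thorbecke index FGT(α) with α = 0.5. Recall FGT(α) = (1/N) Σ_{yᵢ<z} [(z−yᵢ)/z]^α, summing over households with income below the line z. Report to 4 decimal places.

0.1774

Poor units: R192, R262, R278 (q = 3 of N = 6).
Shortfall ratios: (288−192)/288 = 0.3333; (288−262)/288 = 0.0903; (288−278)/288 = 0.0347.
Raised to α = 0.5: 0.57735; 0.30046; 0.18634.
Sum = 1.064152; FGT(0.5) = 1.064152 / 6 = 0.1774.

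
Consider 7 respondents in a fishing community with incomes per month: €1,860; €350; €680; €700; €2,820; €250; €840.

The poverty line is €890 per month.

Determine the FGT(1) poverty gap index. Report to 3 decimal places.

Below the line: €250, €350, €680, €700, €840 (q = 5 of N = 7).
Relative gaps: (890−250)/890 = 0.7191; (890−350)/890 = 0.6067; (890−680)/890 = 0.2360; (890−700)/890 = 0.2135; (890−840)/890 = 0.0562.
Σ = 1.831461. Dividing by the full population N = 7 gives P₁ = 0.262.

0.262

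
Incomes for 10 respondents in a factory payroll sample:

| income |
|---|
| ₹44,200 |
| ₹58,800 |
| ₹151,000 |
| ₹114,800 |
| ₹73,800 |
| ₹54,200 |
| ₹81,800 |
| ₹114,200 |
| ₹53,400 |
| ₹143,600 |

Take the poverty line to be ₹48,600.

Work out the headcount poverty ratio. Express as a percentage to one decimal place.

10.0%

1 of the 10 respondents have income below ₹48,600.
H = 1/10 = 10.0%.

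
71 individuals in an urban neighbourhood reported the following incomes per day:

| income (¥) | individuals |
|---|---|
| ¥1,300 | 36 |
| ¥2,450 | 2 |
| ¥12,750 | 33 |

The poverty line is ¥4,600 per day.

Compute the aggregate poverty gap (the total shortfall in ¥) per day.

¥123,100

Below z: 36×¥1,300, 2×¥2,450 (q = 38 of N = 71).
Individual gaps: 36×(4600−1300) = 118800; 2×(4600−2450) = 4300.
Aggregate gap = ¥123,100.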